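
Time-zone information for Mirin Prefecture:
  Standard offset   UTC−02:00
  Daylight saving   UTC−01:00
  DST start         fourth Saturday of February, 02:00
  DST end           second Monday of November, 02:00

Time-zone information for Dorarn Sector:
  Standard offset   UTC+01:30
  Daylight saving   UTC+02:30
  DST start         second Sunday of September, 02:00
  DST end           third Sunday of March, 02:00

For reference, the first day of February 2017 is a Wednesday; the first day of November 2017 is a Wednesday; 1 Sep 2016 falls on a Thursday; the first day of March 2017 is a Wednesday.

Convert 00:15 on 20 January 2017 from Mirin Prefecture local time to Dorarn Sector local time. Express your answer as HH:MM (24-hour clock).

1 February 2017 is a Wednesday, so the first Saturday is February 4 and the fourth is February 25.
1 November 2017 is a Wednesday, so the first Monday is November 6 and the second is November 13.
20 January 2017 is outside the daylight-saving period (25 February – 13 November), so Mirin Prefecture is on standard time, UTC−02:00.
00:15 Mirin Prefecture + 2h = 02:15 UTC.
1 September 2016 is a Thursday, so the first Sunday is September 4 and the second is September 11.
1 March 2017 is a Wednesday, so the first Sunday is March 5 and the third is March 19.
At the standard offset (UTC+01:30), 02:15 UTC + 1h30m = 03:45 Dorarn Sector standard time.
The standard-time date in Dorarn Sector, 20 January 2017, lies within the daylight-saving period (11 September 2016 – 19 March 2017), so Dorarn Sector is on daylight time, UTC+02:30.
02:15 UTC + 2h30m = 04:45 Dorarn Sector.

04:45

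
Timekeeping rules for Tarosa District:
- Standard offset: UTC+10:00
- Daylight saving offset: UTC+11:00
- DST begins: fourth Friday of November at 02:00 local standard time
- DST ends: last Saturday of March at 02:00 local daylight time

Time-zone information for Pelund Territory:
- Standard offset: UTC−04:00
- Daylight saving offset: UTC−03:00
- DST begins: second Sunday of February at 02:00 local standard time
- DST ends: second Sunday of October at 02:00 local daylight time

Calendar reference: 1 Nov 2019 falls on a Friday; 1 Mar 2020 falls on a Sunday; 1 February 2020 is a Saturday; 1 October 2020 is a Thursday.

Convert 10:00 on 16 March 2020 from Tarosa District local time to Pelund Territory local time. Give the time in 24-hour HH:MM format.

20:00

1 November 2019 is a Friday, so the first Friday is November 1 and the fourth is November 22.
1 March 2020 is a Sunday, so Saturdays fall on 7, 14, 21, 28; the last is March 28.
Daylight saving runs 22 November 2019 – 28 March 2020; 16 March 2020 is inside that window, so Tarosa District is at UTC+11:00.
10:00 Tarosa District − 11h = 23:00 UTC (rolling into the previous day, 15 March 2020).
1 February 2020 is a Saturday, so the first Sunday is February 2 and the second is February 9.
1 October 2020 is a Thursday, so the first Sunday is October 4 and the second is October 11.
At the standard offset (UTC−04:00), 23:00 UTC − 4h = 19:00 Pelund Territory standard time.
The standard-time date in Pelund Territory, 15 March 2020, falls between 9 February and 11 October, so daylight saving is in effect and Pelund Territory is at UTC−03:00.
23:00 UTC − 3h = 20:00 Pelund Territory.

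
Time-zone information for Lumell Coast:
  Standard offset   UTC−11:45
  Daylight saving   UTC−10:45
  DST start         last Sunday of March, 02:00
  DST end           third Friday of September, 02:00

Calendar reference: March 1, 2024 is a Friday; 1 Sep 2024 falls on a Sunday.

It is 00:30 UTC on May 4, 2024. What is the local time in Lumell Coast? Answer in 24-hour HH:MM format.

13:45

1 March 2024 is a Friday, so Sundays fall on 3, 10, 17, 24, 31; the last is March 31.
1 September 2024 is a Sunday, so the first Friday is September 6 and the third is September 20.
At the standard offset (UTC−11:45), 00:30 UTC − 11h45m = 12:45 Lumell Coast standard time (rolling into the previous day, 3 May 2024).
The standard-time date in Lumell Coast, May 3, 2024, falls between 31 March and 20 September, so daylight saving is in effect and Lumell Coast is at UTC−10:45.
00:30 UTC − 10h45m = 13:45 local (rolling into the previous day, 3 May 2024).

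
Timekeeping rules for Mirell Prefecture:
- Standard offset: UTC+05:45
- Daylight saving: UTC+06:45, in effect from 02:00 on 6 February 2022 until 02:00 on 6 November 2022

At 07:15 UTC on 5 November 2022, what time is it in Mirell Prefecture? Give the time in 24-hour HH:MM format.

14:00

At the standard offset (UTC+05:45), 07:15 UTC + 5h45m = 13:00 Mirell Prefecture standard time.
Daylight saving runs 6 February – 6 November; the standard-time date in Mirell Prefecture, 5 November 2022, is inside that window, so Mirell Prefecture is at UTC+06:45.
07:15 UTC + 6h45m = 14:00 local.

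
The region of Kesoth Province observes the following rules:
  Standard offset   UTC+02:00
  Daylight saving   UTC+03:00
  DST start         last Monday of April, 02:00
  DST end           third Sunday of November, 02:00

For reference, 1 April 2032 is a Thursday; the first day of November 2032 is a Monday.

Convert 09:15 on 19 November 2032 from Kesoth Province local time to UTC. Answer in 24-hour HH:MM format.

1 April 2032 is a Thursday, so Mondays fall on 5, 12, 19, 26; the last is April 26.
1 November 2032 is a Monday, so the first Sunday is November 7 and the third is November 21.
19 November 2032 lies within the daylight-saving period (26 April – 21 November), so Kesoth Province is on daylight time, UTC+03:00.
09:15 local − 3h = 06:15 UTC.

06:15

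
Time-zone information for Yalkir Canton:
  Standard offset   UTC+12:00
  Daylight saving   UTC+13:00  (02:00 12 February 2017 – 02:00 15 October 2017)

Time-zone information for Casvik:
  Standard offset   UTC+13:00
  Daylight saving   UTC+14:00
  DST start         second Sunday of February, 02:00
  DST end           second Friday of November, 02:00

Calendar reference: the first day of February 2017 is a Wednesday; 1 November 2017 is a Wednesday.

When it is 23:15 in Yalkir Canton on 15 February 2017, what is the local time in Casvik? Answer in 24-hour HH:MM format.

Daylight saving runs 12 February – 15 October; 15 February 2017 is inside that window, so Yalkir Canton is at UTC+13:00.
23:15 Yalkir Canton − 13h = 10:15 UTC.
1 February 2017 is a Wednesday, so the first Sunday is February 5 and the second is February 12.
1 November 2017 is a Wednesday, so the first Friday is November 3 and the second is November 10.
At the standard offset (UTC+13:00), 10:15 UTC + 13h = 23:15 Casvik standard time.
The standard-time date in Casvik, 15 February 2017, falls between 12 February and 10 November, so daylight saving is in effect and Casvik is at UTC+14:00.
10:15 UTC + 14h = 00:15 Casvik (rolling into the next day, 16 February 2017).

00:15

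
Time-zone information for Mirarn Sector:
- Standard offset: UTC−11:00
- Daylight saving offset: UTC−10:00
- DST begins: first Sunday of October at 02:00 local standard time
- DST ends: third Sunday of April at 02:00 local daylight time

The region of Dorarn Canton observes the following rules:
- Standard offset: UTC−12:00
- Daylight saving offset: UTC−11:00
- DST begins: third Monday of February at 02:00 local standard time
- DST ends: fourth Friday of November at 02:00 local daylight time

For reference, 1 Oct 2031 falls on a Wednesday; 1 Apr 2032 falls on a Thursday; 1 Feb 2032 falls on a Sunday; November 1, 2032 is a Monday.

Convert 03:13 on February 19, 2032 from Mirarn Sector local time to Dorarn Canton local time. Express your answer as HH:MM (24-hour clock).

02:13

1 October 2031 is a Wednesday, so the first Sunday is October 5.
1 April 2032 is a Thursday, so the first Sunday is April 4 and the third is April 18.
Daylight saving runs 5 October 2031 – 18 April 2032; February 19, 2032 is inside that window, so Mirarn Sector is at UTC−10:00.
03:13 Mirarn Sector + 10h = 13:13 UTC.
1 February 2032 is a Sunday, so the first Monday is February 2 and the third is February 16.
1 November 2032 is a Monday, so the first Friday is November 5 and the fourth is November 26.
At the standard offset (UTC−12:00), 13:13 UTC − 12h = 01:13 Dorarn Canton standard time.
The standard-time date in Dorarn Canton, February 19, 2032, falls between 16 February and 26 November, so daylight saving is in effect and Dorarn Canton is at UTC−11:00.
13:13 UTC − 11h = 02:13 Dorarn Canton.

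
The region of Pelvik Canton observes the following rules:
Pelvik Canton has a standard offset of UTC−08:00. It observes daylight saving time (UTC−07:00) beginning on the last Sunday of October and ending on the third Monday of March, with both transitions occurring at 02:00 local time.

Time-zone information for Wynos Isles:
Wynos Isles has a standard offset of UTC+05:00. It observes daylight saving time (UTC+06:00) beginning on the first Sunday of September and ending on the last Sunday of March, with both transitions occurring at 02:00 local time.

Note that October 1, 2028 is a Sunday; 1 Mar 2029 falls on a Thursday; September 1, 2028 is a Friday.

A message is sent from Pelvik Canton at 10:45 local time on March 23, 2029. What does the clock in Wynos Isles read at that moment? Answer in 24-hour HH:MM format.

00:45

1 October 2028 is a Sunday, so Sundays fall on 1, 8, 15, 22, 29; the last is October 29.
1 March 2029 is a Thursday, so the first Monday is March 5 and the third is March 19.
March 23, 2029 does not fall between 29 October 2028 and 19 March 2029, so daylight saving is not in effect and Pelvik Canton is at UTC−08:00.
10:45 Pelvik Canton + 8h = 18:45 UTC.
1 September 2028 is a Friday, so the first Sunday is September 3.
1 March 2029 is a Thursday, so Sundays fall on 4, 11, 18, 25; the last is March 25.
At the standard offset (UTC+05:00), 18:45 UTC + 5h = 23:45 Wynos Isles standard time.
The standard-time date in Wynos Isles, March 23, 2029, lies within the daylight-saving period (3 September 2028 – 25 March 2029), so Wynos Isles is on daylight time, UTC+06:00.
18:45 UTC + 6h = 00:45 Wynos Isles (rolling into the next day, 24 March 2029).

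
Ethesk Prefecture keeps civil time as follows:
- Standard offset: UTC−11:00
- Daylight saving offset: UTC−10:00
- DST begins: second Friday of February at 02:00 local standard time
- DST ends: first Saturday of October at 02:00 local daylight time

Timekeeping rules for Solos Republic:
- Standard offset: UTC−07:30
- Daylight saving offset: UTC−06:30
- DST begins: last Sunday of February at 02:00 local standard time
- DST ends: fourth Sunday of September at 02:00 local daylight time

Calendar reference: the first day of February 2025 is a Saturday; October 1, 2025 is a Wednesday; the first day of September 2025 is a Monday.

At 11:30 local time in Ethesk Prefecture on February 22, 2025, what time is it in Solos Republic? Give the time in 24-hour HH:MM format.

14:00

1 February 2025 is a Saturday, so the first Friday is February 7 and the second is February 14.
1 October 2025 is a Wednesday, so the first Saturday is October 4.
February 22, 2025 falls between 14 February and 4 October, so daylight saving is in effect and Ethesk Prefecture is at UTC−10:00.
11:30 Ethesk Prefecture + 10h = 21:30 UTC.
1 February 2025 is a Saturday, so Sundays fall on 2, 9, 16, 23; the last is February 23.
1 September 2025 is a Monday, so the first Sunday is September 7 and the fourth is September 28.
At the standard offset (UTC−07:30), 21:30 UTC − 7h30m = 14:00 Solos Republic standard time.
The standard-time date in Solos Republic, February 22, 2025, does not fall between 23 February and 28 September, so daylight saving is not in effect and Solos Republic is at UTC−07:30.
21:30 UTC − 7h30m = 14:00 Solos Republic.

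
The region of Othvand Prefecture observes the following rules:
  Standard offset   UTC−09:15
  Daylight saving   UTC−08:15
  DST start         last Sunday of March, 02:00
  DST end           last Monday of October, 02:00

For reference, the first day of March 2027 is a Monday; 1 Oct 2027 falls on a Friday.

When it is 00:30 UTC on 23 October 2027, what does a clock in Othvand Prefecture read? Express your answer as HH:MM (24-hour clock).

1 March 2027 is a Monday, so Sundays fall on 7, 14, 21, 28; the last is March 28.
1 October 2027 is a Friday, so Mondays fall on 4, 11, 18, 25; the last is October 25.
At the standard offset (UTC−09:15), 00:30 UTC − 9h15m = 15:15 Othvand Prefecture standard time (rolling into the previous day, 22 October 2027).
Daylight saving runs 28 March – 25 October; the standard-time date in Othvand Prefecture, 22 October 2027, is inside that window, so Othvand Prefecture is at UTC−08:15.
00:30 UTC − 8h15m = 16:15 local (rolling into the previous day, 22 October 2027).

16:15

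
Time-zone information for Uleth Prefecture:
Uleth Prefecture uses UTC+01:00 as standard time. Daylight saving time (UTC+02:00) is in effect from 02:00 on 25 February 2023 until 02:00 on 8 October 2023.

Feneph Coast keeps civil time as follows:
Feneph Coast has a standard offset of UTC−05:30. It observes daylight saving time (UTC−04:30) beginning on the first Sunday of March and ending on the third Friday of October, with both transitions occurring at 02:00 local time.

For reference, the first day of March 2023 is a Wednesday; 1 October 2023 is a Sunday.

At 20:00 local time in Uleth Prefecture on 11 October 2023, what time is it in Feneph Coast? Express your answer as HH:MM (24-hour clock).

Daylight saving runs 25 February – 8 October; 11 October 2023 is outside that window, so Uleth Prefecture is on standard time at UTC+01:00.
20:00 Uleth Prefecture − 1h = 19:00 UTC.
1 March 2023 is a Wednesday, so the first Sunday is March 5.
1 October 2023 is a Sunday, so the first Friday is October 6 and the third is October 20.
At the standard offset (UTC−05:30), 19:00 UTC − 5h30m = 13:30 Feneph Coast standard time.
The standard-time date in Feneph Coast, 11 October 2023, falls between 5 March and 20 October, so daylight saving is in effect and Feneph Coast is at UTC−04:30.
19:00 UTC − 4h30m = 14:30 Feneph Coast.

14:30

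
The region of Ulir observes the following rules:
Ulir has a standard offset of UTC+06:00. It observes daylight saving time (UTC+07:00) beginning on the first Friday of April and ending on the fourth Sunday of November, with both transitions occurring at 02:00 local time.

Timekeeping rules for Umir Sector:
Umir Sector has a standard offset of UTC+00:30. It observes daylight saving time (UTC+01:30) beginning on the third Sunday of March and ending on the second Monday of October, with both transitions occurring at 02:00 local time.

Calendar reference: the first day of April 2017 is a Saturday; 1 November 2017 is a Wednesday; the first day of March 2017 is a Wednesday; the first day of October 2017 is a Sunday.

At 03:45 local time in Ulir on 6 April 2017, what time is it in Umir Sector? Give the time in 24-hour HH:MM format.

23:15

1 April 2017 is a Saturday, so the first Friday is April 7.
1 November 2017 is a Wednesday, so the first Sunday is November 5 and the fourth is November 26.
6 April 2017 does not fall between 7 April and 26 November, so daylight saving is not in effect and Ulir is at UTC+06:00.
03:45 Ulir − 6h = 21:45 UTC (rolling into the previous day, 5 April 2017).
1 March 2017 is a Wednesday, so the first Sunday is March 5 and the third is March 19.
1 October 2017 is a Sunday, so the first Monday is October 2 and the second is October 9.
At the standard offset (UTC+00:30), 21:45 UTC + 0h30m = 22:15 Umir Sector standard time.
The standard-time date in Umir Sector, 5 April 2017, lies within the daylight-saving period (19 March – 9 October), so Umir Sector is on daylight time, UTC+01:30.
21:45 UTC + 1h30m = 23:15 Umir Sector.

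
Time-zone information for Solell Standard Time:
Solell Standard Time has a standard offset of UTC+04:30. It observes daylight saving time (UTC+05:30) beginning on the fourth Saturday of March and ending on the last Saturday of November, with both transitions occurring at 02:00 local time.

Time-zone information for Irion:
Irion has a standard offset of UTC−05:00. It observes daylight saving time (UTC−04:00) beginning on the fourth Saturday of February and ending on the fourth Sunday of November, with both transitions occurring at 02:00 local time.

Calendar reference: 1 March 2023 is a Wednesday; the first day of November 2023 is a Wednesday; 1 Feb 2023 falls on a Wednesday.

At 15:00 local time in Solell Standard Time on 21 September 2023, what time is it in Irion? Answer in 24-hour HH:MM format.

1 March 2023 is a Wednesday, so the first Saturday is March 4 and the fourth is March 25.
1 November 2023 is a Wednesday, so Saturdays fall on 4, 11, 18, 25; the last is November 25.
Daylight saving runs 25 March – 25 November; 21 September 2023 is inside that window, so Solell Standard Time is at UTC+05:30.
15:00 Solell Standard Time − 5h30m = 09:30 UTC.
1 February 2023 is a Wednesday, so the first Saturday is February 4 and the fourth is February 25.
1 November 2023 is a Wednesday, so the first Sunday is November 5 and the fourth is November 26.
At the standard offset (UTC−05:00), 09:30 UTC − 5h = 04:30 Irion standard time.
Daylight saving runs 25 February – 26 November; the standard-time date in Irion, 21 September 2023, is inside that window, so Irion is at UTC−04:00.
09:30 UTC − 4h = 05:30 Irion.

05:30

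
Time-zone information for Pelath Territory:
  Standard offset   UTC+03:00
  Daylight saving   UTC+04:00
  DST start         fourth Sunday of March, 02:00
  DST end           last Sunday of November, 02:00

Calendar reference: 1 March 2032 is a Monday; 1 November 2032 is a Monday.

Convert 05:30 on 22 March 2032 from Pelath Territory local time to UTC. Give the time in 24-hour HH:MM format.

1 March 2032 is a Monday, so the first Sunday is March 7 and the fourth is March 28.
1 November 2032 is a Monday, so Sundays fall on 7, 14, 21, 28; the last is November 28.
Daylight saving runs 28 March – 28 November; 22 March 2032 is outside that window, so Pelath Territory is on standard time at UTC+03:00.
05:30 local − 3h = 02:30 UTC.

02:30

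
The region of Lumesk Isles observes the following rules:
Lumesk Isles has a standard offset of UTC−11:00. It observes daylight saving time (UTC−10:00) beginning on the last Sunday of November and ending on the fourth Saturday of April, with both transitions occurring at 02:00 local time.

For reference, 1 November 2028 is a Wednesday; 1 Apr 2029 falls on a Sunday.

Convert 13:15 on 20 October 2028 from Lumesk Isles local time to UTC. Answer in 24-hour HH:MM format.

00:15

1 November 2028 is a Wednesday, so Sundays fall on 5, 12, 19, 26; the last is November 26.
1 April 2029 is a Sunday, so the first Saturday is April 7 and the fourth is April 28.
20 October 2028 is outside the daylight-saving period (26 November 2028 – 28 April 2029), so Lumesk Isles is on standard time, UTC−11:00.
13:15 local + 11h = 00:15 UTC (rolling into the next day, 21 October 2028).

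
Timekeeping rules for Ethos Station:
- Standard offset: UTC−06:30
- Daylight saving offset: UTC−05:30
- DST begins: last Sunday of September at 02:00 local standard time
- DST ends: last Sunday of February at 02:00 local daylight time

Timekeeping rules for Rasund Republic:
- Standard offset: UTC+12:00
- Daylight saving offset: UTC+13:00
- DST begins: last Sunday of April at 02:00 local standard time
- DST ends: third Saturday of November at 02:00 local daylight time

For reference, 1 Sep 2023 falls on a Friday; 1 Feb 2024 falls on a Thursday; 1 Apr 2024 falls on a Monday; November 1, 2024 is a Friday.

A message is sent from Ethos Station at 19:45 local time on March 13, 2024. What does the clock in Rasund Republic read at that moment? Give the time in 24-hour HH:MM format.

14:15

1 September 2023 is a Friday, so Sundays fall on 3, 10, 17, 24; the last is September 24.
1 February 2024 is a Thursday, so Sundays fall on 4, 11, 18, 25; the last is February 25.
March 13, 2024 does not fall between 24 September 2023 and 25 February 2024, so daylight saving is not in effect and Ethos Station is at UTC−06:30.
19:45 Ethos Station + 6h30m = 02:15 UTC (rolling into the next day, 14 March 2024).
1 April 2024 is a Monday, so Sundays fall on 7, 14, 21, 28; the last is April 28.
1 November 2024 is a Friday, so the first Saturday is November 2 and the third is November 16.
At the standard offset (UTC+12:00), 02:15 UTC + 12h = 14:15 Rasund Republic standard time.
Daylight saving runs 28 April – 16 November; the standard-time date in Rasund Republic, March 14, 2024, is outside that window, so Rasund Republic is on standard time at UTC+12:00.
02:15 UTC + 12h = 14:15 Rasund Republic.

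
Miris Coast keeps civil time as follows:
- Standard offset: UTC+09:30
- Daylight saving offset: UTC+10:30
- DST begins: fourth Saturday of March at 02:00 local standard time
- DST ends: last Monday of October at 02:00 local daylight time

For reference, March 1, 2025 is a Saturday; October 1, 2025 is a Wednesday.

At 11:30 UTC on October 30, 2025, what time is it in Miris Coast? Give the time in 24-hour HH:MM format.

21:00

1 March 2025 is a Saturday, so the first Saturday is March 1 and the fourth is March 22.
1 October 2025 is a Wednesday, so Mondays fall on 6, 13, 20, 27; the last is October 27.
At the standard offset (UTC+09:30), 11:30 UTC + 9h30m = 21:00 Miris Coast standard time.
The standard-time date in Miris Coast, October 30, 2025, does not fall between 22 March and 27 October, so daylight saving is not in effect and Miris Coast is at UTC+09:30.
11:30 UTC + 9h30m = 21:00 local.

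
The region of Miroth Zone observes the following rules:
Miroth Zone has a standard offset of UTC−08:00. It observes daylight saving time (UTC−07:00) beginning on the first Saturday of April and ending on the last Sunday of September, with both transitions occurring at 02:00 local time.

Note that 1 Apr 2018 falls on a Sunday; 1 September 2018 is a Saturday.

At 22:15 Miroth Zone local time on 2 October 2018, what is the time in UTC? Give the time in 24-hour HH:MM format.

1 April 2018 is a Sunday, so the first Saturday is April 7.
1 September 2018 is a Saturday, so Sundays fall on 2, 9, 16, 23, 30; the last is September 30.
Daylight saving runs 7 April – 30 September; 2 October 2018 is outside that window, so Miroth Zone is on standard time at UTC−08:00.
22:15 local + 8h = 06:15 UTC (rolling into the next day, 3 October 2018).

06:15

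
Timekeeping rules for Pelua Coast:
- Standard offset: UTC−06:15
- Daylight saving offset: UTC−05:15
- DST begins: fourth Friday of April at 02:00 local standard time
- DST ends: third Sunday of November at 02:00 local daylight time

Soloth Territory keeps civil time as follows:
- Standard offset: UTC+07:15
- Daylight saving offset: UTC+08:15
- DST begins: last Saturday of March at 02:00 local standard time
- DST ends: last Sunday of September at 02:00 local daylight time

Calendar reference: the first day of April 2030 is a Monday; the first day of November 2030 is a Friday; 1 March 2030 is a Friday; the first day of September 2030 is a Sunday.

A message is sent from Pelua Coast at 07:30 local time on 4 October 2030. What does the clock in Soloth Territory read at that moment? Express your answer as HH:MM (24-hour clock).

20:00

1 April 2030 is a Monday, so the first Friday is April 5 and the fourth is April 26.
1 November 2030 is a Friday, so the first Sunday is November 3 and the third is November 17.
4 October 2030 lies within the daylight-saving period (26 April – 17 November), so Pelua Coast is on daylight time, UTC−05:15.
07:30 Pelua Coast + 5h15m = 12:45 UTC.
1 March 2030 is a Friday, so Saturdays fall on 2, 9, 16, 23, 30; the last is March 30.
1 September 2030 is a Sunday, so Sundays fall on 1, 8, 15, 22, 29; the last is September 29.
At the standard offset (UTC+07:15), 12:45 UTC + 7h15m = 20:00 Soloth Territory standard time.
Daylight saving runs 30 March – 29 September; the standard-time date in Soloth Territory, 4 October 2030, is outside that window, so Soloth Territory is on standard time at UTC+07:15.
12:45 UTC + 7h15m = 20:00 Soloth Territory.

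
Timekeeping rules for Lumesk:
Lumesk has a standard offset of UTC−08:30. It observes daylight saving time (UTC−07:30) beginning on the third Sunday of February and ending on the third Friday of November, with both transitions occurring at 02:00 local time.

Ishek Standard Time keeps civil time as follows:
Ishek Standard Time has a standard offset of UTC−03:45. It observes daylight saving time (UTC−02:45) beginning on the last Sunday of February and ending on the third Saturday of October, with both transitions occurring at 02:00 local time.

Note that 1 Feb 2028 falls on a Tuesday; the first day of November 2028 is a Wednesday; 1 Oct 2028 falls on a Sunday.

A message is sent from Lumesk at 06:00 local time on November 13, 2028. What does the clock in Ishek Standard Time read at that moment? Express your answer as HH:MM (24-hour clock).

1 February 2028 is a Tuesday, so the first Sunday is February 6 and the third is February 20.
1 November 2028 is a Wednesday, so the first Friday is November 3 and the third is November 17.
Daylight saving runs 20 February – 17 November; November 13, 2028 is inside that window, so Lumesk is at UTC−07:30.
06:00 Lumesk + 7h30m = 13:30 UTC.
1 February 2028 is a Tuesday, so Sundays fall on 6, 13, 20, 27; the last is February 27.
1 October 2028 is a Sunday, so the first Saturday is October 7 and the third is October 21.
At the standard offset (UTC−03:45), 13:30 UTC − 3h45m = 09:45 Ishek Standard Time standard time.
Daylight saving runs 27 February – 21 October; the standard-time date in Ishek Standard Time, November 13, 2028, is outside that window, so Ishek Standard Time is on standard time at UTC−03:45.
13:30 UTC − 3h45m = 09:45 Ishek Standard Time.

09:45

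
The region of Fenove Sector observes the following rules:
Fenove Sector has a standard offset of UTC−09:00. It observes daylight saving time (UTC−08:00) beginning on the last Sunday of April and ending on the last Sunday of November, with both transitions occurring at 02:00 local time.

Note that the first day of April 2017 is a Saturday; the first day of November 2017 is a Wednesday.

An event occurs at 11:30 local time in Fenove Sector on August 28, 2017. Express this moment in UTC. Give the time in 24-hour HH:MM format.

1 April 2017 is a Saturday, so Sundays fall on 2, 9, 16, 23, 30; the last is April 30.
1 November 2017 is a Wednesday, so Sundays fall on 5, 12, 19, 26; the last is November 26.
August 28, 2017 falls between 30 April and 26 November, so daylight saving is in effect and Fenove Sector is at UTC−08:00.
11:30 local + 8h = 19:30 UTC.

19:30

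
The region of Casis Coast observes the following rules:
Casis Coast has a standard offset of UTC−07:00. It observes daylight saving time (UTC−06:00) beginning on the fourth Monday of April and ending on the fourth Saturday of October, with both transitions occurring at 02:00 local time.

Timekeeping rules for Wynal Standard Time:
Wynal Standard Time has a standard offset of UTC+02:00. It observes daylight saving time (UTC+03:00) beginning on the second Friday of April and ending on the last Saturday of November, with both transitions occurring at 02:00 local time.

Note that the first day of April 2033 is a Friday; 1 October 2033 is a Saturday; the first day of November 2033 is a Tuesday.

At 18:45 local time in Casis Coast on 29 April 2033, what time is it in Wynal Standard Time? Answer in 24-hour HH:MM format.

1 April 2033 is a Friday, so the first Monday is April 4 and the fourth is April 25.
1 October 2033 is a Saturday, so the first Saturday is October 1 and the fourth is October 22.
Daylight saving runs 25 April – 22 October; 29 April 2033 is inside that window, so Casis Coast is at UTC−06:00.
18:45 Casis Coast + 6h = 00:45 UTC (rolling into the next day, 30 April 2033).
1 April 2033 is a Friday, so the first Friday is April 1 and the second is April 8.
1 November 2033 is a Tuesday, so Saturdays fall on 5, 12, 19, 26; the last is November 26.
At the standard offset (UTC+02:00), 00:45 UTC + 2h = 02:45 Wynal Standard Time standard time.
The standard-time date in Wynal Standard Time, 30 April 2033, lies within the daylight-saving period (8 April – 26 November), so Wynal Standard Time is on daylight time, UTC+03:00.
00:45 UTC + 3h = 03:45 Wynal Standard Time.

03:45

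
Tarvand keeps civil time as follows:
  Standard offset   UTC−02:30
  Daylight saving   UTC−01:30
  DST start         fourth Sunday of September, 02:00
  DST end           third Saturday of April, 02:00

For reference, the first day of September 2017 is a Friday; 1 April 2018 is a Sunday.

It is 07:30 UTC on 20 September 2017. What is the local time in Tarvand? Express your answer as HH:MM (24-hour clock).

05:00

1 September 2017 is a Friday, so the first Sunday is September 3 and the fourth is September 24.
1 April 2018 is a Sunday, so the first Saturday is April 7 and the third is April 21.
At the standard offset (UTC−02:30), 07:30 UTC − 2h30m = 05:00 Tarvand standard time.
The standard-time date in Tarvand, 20 September 2017, is outside the daylight-saving period (24 September 2017 – 21 April 2018), so Tarvand is on standard time, UTC−02:30.
07:30 UTC − 2h30m = 05:00 local.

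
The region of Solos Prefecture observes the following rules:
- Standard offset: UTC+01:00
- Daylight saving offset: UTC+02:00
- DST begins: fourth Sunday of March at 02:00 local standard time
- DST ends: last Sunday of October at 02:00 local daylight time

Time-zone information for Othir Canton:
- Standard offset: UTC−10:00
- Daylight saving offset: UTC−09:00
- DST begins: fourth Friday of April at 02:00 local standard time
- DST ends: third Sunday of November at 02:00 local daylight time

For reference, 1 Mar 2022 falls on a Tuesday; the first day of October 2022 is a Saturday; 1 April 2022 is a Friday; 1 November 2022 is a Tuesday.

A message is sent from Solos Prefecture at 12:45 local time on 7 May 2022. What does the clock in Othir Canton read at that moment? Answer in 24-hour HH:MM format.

01:45

1 March 2022 is a Tuesday, so the first Sunday is March 6 and the fourth is March 27.
1 October 2022 is a Saturday, so Sundays fall on 2, 9, 16, 23, 30; the last is October 30.
7 May 2022 lies within the daylight-saving period (27 March – 30 October), so Solos Prefecture is on daylight time, UTC+02:00.
12:45 Solos Prefecture − 2h = 10:45 UTC.
1 April 2022 is a Friday, so the first Friday is April 1 and the fourth is April 22.
1 November 2022 is a Tuesday, so the first Sunday is November 6 and the third is November 20.
At the standard offset (UTC−10:00), 10:45 UTC − 10h = 00:45 Othir Canton standard time.
Daylight saving runs 22 April – 20 November; the standard-time date in Othir Canton, 7 May 2022, is inside that window, so Othir Canton is at UTC−09:00.
10:45 UTC − 9h = 01:45 Othir Canton.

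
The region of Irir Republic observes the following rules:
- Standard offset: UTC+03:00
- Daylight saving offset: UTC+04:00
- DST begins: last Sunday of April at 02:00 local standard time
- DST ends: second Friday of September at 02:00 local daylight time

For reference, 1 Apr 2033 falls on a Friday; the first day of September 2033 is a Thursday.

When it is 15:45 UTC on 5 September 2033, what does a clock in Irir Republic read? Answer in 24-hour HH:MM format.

1 April 2033 is a Friday, so Sundays fall on 3, 10, 17, 24; the last is April 24.
1 September 2033 is a Thursday, so the first Friday is September 2 and the second is September 9.
At the standard offset (UTC+03:00), 15:45 UTC + 3h = 18:45 Irir Republic standard time.
Daylight saving runs 24 April – 9 September; the standard-time date in Irir Republic, 5 September 2033, is inside that window, so Irir Republic is at UTC+04:00.
15:45 UTC + 4h = 19:45 local.

19:45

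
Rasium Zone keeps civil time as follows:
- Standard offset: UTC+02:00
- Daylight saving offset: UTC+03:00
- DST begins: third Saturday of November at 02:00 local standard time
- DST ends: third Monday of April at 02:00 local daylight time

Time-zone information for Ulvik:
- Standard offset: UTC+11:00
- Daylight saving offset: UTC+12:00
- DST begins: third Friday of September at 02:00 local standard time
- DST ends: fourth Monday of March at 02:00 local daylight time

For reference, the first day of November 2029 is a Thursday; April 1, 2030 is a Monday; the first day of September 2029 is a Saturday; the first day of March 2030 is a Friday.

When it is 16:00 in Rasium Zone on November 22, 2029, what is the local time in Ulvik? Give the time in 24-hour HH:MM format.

01:00

1 November 2029 is a Thursday, so the first Saturday is November 3 and the third is November 17.
1 April 2030 is a Monday, so the first Monday is April 1 and the third is April 15.
Daylight saving runs 17 November 2029 – 15 April 2030; November 22, 2029 is inside that window, so Rasium Zone is at UTC+03:00.
16:00 Rasium Zone − 3h = 13:00 UTC.
1 September 2029 is a Saturday, so the first Friday is September 7 and the third is September 21.
1 March 2030 is a Friday, so the first Monday is March 4 and the fourth is March 25.
At the standard offset (UTC+11:00), 13:00 UTC + 11h = 00:00 Ulvik standard time (rolling into the next day, 23 November 2029).
The standard-time date in Ulvik, November 23, 2029, lies within the daylight-saving period (21 September 2029 – 25 March 2030), so Ulvik is on daylight time, UTC+12:00.
13:00 UTC + 12h = 01:00 Ulvik (rolling into the next day, 23 November 2029).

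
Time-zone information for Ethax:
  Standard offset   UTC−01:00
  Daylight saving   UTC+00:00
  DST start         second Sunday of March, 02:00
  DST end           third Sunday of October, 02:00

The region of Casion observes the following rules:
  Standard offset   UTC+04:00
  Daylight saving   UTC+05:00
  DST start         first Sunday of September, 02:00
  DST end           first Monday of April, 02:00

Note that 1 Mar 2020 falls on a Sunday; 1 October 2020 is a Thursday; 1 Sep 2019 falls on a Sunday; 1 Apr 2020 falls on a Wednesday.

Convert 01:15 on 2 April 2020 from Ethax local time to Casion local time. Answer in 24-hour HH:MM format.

1 March 2020 is a Sunday, so the first Sunday is March 1 and the second is March 8.
1 October 2020 is a Thursday, so the first Sunday is October 4 and the third is October 18.
2 April 2020 falls between 8 March and 18 October, so daylight saving is in effect and Ethax is at UTC+00:00.
01:15 Ethax − 0h = 01:15 UTC.
1 September 2019 is a Sunday, so the first Sunday is September 1.
1 April 2020 is a Wednesday, so the first Monday is April 6.
At the standard offset (UTC+04:00), 01:15 UTC + 4h = 05:15 Casion standard time.
Daylight saving runs 1 September 2019 – 6 April 2020; the standard-time date in Casion, 2 April 2020, is inside that window, so Casion is at UTC+05:00.
01:15 UTC + 5h = 06:15 Casion.

06:15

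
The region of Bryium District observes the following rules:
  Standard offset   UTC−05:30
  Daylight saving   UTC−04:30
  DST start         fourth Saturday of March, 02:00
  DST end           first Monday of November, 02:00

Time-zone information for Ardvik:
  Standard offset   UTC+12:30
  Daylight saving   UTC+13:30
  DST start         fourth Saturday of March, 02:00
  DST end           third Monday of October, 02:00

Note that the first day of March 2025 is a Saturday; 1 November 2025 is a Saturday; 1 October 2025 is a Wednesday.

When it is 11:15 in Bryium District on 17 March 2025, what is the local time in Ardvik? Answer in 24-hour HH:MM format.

05:15

1 March 2025 is a Saturday, so the first Saturday is March 1 and the fourth is March 22.
1 November 2025 is a Saturday, so the first Monday is November 3.
17 March 2025 does not fall between 22 March and 3 November, so daylight saving is not in effect and Bryium District is at UTC−05:30.
11:15 Bryium District + 5h30m = 16:45 UTC.
1 March 2025 is a Saturday, so the first Saturday is March 1 and the fourth is March 22.
1 October 2025 is a Wednesday, so the first Monday is October 6 and the third is October 20.
At the standard offset (UTC+12:30), 16:45 UTC + 12h30m = 05:15 Ardvik standard time (rolling into the next day, 18 March 2025).
The standard-time date in Ardvik, 18 March 2025, does not fall between 22 March and 20 October, so daylight saving is not in effect and Ardvik is at UTC+12:30.
16:45 UTC + 12h30m = 05:15 Ardvik (rolling into the next day, 18 March 2025).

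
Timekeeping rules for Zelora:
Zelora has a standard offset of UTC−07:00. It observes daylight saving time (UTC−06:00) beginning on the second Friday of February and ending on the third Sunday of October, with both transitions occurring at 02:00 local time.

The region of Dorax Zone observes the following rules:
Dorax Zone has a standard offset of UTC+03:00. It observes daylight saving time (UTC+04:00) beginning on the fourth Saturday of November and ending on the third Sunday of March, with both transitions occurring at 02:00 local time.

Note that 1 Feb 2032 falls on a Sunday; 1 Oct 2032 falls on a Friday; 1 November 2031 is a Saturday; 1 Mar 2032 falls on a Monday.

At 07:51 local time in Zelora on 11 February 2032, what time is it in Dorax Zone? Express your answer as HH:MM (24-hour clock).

18:51

1 February 2032 is a Sunday, so the first Friday is February 6 and the second is February 13.
1 October 2032 is a Friday, so the first Sunday is October 3 and the third is October 17.
11 February 2032 is outside the daylight-saving period (13 February – 17 October), so Zelora is on standard time, UTC−07:00.
07:51 Zelora + 7h = 14:51 UTC.
1 November 2031 is a Saturday, so the first Saturday is November 1 and the fourth is November 22.
1 March 2032 is a Monday, so the first Sunday is March 7 and the third is March 21.
At the standard offset (UTC+03:00), 14:51 UTC + 3h = 17:51 Dorax Zone standard time.
The standard-time date in Dorax Zone, 11 February 2032, lies within the daylight-saving period (22 November 2031 – 21 March 2032), so Dorax Zone is on daylight time, UTC+04:00.
14:51 UTC + 4h = 18:51 Dorax Zone.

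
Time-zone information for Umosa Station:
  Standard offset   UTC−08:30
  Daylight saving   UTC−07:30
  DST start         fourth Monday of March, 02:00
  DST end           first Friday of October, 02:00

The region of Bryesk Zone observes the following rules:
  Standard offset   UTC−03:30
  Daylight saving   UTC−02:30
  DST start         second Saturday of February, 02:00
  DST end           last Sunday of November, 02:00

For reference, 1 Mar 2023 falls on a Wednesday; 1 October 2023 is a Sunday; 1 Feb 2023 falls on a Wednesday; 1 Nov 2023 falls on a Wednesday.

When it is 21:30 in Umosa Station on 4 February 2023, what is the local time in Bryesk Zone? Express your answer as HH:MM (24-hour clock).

02:30

1 March 2023 is a Wednesday, so the first Monday is March 6 and the fourth is March 27.
1 October 2023 is a Sunday, so the first Friday is October 6.
Daylight saving runs 27 March – 6 October; 4 February 2023 is outside that window, so Umosa Station is on standard time at UTC−08:30.
21:30 Umosa Station + 8h30m = 06:00 UTC (rolling into the next day, 5 February 2023).
1 February 2023 is a Wednesday, so the first Saturday is February 4 and the second is February 11.
1 November 2023 is a Wednesday, so Sundays fall on 5, 12, 19, 26; the last is November 26.
At the standard offset (UTC−03:30), 06:00 UTC − 3h30m = 02:30 Bryesk Zone standard time.
Daylight saving runs 11 February – 26 November; the standard-time date in Bryesk Zone, 5 February 2023, is outside that window, so Bryesk Zone is on standard time at UTC−03:30.
06:00 UTC − 3h30m = 02:30 Bryesk Zone.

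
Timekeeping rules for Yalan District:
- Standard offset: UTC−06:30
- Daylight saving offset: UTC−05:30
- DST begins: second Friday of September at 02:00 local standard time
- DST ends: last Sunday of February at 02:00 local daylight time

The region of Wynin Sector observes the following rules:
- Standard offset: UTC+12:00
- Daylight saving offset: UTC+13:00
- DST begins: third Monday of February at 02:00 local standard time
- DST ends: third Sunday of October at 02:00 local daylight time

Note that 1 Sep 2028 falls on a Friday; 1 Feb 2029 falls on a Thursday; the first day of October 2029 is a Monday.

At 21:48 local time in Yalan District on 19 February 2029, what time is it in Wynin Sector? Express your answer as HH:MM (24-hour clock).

1 September 2028 is a Friday, so the first Friday is September 1 and the second is September 8.
1 February 2029 is a Thursday, so Sundays fall on 4, 11, 18, 25; the last is February 25.
19 February 2029 falls between 8 September 2028 and 25 February 2029, so daylight saving is in effect and Yalan District is at UTC−05:30.
21:48 Yalan District + 5h30m = 03:18 UTC (rolling into the next day, 20 February 2029).
1 February 2029 is a Thursday, so the first Monday is February 5 and the third is February 19.
1 October 2029 is a Monday, so the first Sunday is October 7 and the third is October 21.
At the standard offset (UTC+12:00), 03:18 UTC + 12h = 15:18 Wynin Sector standard time.
The standard-time date in Wynin Sector, 20 February 2029, falls between 19 February and 21 October, so daylight saving is in effect and Wynin Sector is at UTC+13:00.
03:18 UTC + 13h = 16:18 Wynin Sector.

16:18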